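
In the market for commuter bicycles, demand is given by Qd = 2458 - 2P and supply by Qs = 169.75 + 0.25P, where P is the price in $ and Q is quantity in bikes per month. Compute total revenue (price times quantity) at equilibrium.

Total revenue = 431208

At equilibrium Qd = Qs, so 2458 - 2P = 169.75 + 0.25P; collecting terms, 2288.25 = 2.25P and P* = 1017.
Substitute back: Q* = 2458 - 2(1017) = 424.
Total revenue = P* × Q* = 1017 × 424 = 431208.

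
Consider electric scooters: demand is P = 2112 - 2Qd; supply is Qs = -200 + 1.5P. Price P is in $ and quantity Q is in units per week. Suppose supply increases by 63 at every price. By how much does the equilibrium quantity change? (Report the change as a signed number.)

In direct form, Qd = 1056 - 0.5P.
At equilibrium Qd = Qs, so 1056 - 0.5P = -200 + 1.5P; collecting terms, 1256 = 2P and P* = 628.
Substitute back: Q* = 1056 - 0.5(628) = 742.
After the shift, supply is Qs = -137 + 1.5P.
New equilibrium: 1193 = 2P, so P = 596.5 and Q = 757.75.
ΔQ = 757.75 - 742 = 15.75.

ΔQ = 15.75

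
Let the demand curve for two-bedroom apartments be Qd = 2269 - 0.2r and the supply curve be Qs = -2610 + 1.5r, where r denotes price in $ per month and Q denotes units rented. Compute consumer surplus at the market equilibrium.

Set Qd = Qs: 2269 - 0.2r = -2610 + 1.5r, so 4879 = 1.7r and r* = 2870.
Then Q* = 2269 - 0.2(2870) = 1695.
Demand choke price (Qd = 0): r = 2269/0.2 = 11345. Consumer surplus = ½ × (11345 - 2870) × 1695 = 7182562.5.

Consumer surplus = 7182562.5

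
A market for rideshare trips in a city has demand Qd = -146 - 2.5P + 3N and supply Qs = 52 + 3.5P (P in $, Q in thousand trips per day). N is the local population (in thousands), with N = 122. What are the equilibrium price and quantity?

P* = 28, Q* = 150

With N = 122, demand is Qd = 220 - 2.5P.
At equilibrium Qd = Qs, so 220 - 2.5P = 52 + 3.5P; collecting terms, 168 = 6P and P* = 28.
Then Q* = 220 - 2.5(28) = 150.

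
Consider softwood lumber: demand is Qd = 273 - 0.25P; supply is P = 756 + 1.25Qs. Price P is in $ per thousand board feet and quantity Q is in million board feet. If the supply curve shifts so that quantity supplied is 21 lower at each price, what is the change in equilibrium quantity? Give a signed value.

ΔQ = -5

Inverting to quantity form: Qs = -604.8 + 0.8P.
At equilibrium Qd = Qs, so 273 - 0.25P = -604.8 + 0.8P; collecting terms, 877.8 = 1.05P and P* = 836.
Plugging P* into demand: Q* = 273 - 0.25(836) = 64.
After the shift, supply is Qs = -625.8 + 0.8P.
Re-solving, 1.05P = 898.8 gives P = 856 and Q = 59.
ΔQ = 59 - 64 = -5.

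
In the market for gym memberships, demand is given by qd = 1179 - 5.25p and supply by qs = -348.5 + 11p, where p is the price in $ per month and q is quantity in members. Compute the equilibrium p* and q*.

Set qd = qs: 1179 - 5.25p = -348.5 + 11p, so 1527.5 = 16.25p and p* = 94.
Substitute back: q* = 1179 - 5.25(94) = 685.5.

p* = 94, q* = 685.5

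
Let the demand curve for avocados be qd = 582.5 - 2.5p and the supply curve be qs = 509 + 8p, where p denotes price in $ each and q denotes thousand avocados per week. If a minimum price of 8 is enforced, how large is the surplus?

Evaluating both curves at the floor price 8 gives qd = 562.5, qs = 573.
Surplus = qs - qd = 573 - 562.5 = 10.5.

Surplus = 10.5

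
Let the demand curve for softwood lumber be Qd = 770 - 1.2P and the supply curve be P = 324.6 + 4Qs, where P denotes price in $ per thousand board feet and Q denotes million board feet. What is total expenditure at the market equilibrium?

In direct form, Qs = -81.15 + 0.25P.
Set Qd = Qs: 770 - 1.2P = -81.15 + 0.25P, so 851.15 = 1.45P and P* = 587.
Then Q* = 770 - 1.2(587) = 65.6.
Total expenditure = P* × Q* = 587 × 65.6 = 38507.2.

Total expenditure = 38507.2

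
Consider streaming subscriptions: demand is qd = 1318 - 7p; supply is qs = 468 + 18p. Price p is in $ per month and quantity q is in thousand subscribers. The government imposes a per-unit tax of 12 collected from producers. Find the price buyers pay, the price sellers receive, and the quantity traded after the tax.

p_b = 42.64, p_s = 30.64, q = 1019.52

With a tax of 12 on producers, they supply based on the net price p_s = p_b - 12, so qs = 252 + 18p_b.
Equate demand and the shifted supply: 1318 - 7p_b = 252 + 18p_b, giving 25p_b = 1066, so p_b = 42.64.
Then p_s = 42.64 - 12 = 30.64 and q = 1318 - 7(42.64) = 1019.52.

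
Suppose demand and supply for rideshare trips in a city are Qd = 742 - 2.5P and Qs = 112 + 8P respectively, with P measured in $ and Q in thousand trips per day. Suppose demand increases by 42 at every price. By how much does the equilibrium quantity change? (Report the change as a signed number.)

ΔQ = 32

The market clears where 742 - 2.5P = 112 + 8P. Rearranging, 10.5P = 630, hence P* = 60.
Substitute back: Q* = 742 - 2.5(60) = 592.
After the shift, demand is Qd = 784 - 2.5P.
Re-solving, 10.5P = 672 gives P = 64 and Q = 624.
ΔQ = 624 - 592 = 32.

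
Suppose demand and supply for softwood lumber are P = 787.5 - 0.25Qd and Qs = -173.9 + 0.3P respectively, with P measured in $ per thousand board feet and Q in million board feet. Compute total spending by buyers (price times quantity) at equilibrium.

Total spending by buyers = 44834

Solving each curve for Q: Qd = 3150 - 4P.
The market clears where 3150 - 4P = -173.9 + 0.3P. Rearranging, 4.3P = 3323.9, hence P* = 773.
Substitute back: Q* = 3150 - 4(773) = 58.
Total spending by buyers = P* × Q* = 773 × 58 = 44834.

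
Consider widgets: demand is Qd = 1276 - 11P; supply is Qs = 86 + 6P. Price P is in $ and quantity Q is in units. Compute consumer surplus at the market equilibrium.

Consumer surplus = 11638

Equating demand and supply, 1276 - 11P = 86 + 6P gives 17P = 1190, so P* = 70.
From the demand curve, Q* = 1276 - 11(70) = 506.
Demand choke price (Qd = 0): P = 1276/11 = 116. Consumer surplus = ½ × (116 - 70) × 506 = 11638.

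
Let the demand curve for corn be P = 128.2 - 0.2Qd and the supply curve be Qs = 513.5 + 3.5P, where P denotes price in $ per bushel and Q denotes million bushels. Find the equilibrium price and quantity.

Inverting to quantity form: Qd = 641 - 5P.
Equating demand and supply, 641 - 5P = 513.5 + 3.5P gives 8.5P = 127.5, so P* = 15.
Plugging P* into demand: Q* = 641 - 5(15) = 566.

P* = 15, Q* = 566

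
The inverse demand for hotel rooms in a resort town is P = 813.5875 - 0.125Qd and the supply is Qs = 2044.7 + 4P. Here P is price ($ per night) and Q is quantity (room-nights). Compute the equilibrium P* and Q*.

Rewriting in direct form: Qd = 6508.7 - 8P.
Set Qd = Qs: 6508.7 - 8P = 2044.7 + 4P, so 4464 = 12P and P* = 372.
From the demand curve, Q* = 6508.7 - 8(372) = 3532.7.

P* = 372, Q* = 3532.7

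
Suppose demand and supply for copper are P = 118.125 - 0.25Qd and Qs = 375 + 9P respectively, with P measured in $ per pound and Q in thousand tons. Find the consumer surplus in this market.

In direct form, Qd = 472.5 - 4P.
At equilibrium Qd = Qs, so 472.5 - 4P = 375 + 9P; collecting terms, 97.5 = 13P and P* = 7.5.
Then Q* = 472.5 - 4(7.5) = 442.5.
Demand choke price (Qd = 0): P = 472.5/4 = 118.125. Consumer surplus = ½ × (118.125 - 7.5) × 442.5 = 24475.78125.

Consumer surplus = 24475.78125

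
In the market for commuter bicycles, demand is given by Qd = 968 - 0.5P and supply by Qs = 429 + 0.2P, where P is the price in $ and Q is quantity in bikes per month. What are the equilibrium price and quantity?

P* = 770, Q* = 583

At equilibrium Qd = Qs, so 968 - 0.5P = 429 + 0.2P; collecting terms, 539 = 0.7P and P* = 770.
Then Q* = 968 - 0.5(770) = 583.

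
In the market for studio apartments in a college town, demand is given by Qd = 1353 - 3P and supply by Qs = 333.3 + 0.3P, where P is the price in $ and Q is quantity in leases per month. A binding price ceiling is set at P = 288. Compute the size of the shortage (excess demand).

Shortage = 69.3

Evaluating both curves at the ceiling price 288 gives Qd = 489, Qs = 419.7.
Shortage = Qd - Qs = 489 - 419.7 = 69.3.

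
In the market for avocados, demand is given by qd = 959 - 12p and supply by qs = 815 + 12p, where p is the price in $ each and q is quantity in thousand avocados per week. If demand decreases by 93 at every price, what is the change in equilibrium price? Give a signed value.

Δp = -3.875

Set qd = qs: 959 - 12p = 815 + 12p, so 144 = 24p and p* = 6.
Substitute back: q* = 959 - 12(6) = 887.
After the shift, demand is qd = 866 - 12p.
Re-solving, 24p = 51 gives p = 2.125 and q = 840.5.
Δp = 2.125 - 6 = -3.875.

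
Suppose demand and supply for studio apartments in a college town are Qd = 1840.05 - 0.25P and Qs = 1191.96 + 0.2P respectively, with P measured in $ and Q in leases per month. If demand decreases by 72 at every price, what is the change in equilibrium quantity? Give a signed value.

At equilibrium Qd = Qs, so 1840.05 - 0.25P = 1191.96 + 0.2P; collecting terms, 648.09 = 0.45P and P* = 1440.2.
Plugging P* into demand: Q* = 1840.05 - 0.25(1440.2) = 1480.
After the shift, demand is Qd = 1768.05 - 0.25P.
New equilibrium: 576.09 = 0.45P, so P = 1280.2 and Q = 1448.
ΔQ = 1448 - 1480 = -32.

ΔQ = -32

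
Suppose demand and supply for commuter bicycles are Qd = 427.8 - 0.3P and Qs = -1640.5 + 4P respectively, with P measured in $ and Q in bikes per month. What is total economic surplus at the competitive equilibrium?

Total surplus = 144000.28125

At equilibrium Qd = Qs, so 427.8 - 0.3P = -1640.5 + 4P; collecting terms, 2068.3 = 4.3P and P* = 481.
Plugging P* into demand: Q* = 427.8 - 0.3(481) = 283.5.
Demand choke price = 1426; supply choke price = 410.125. CS = ½(1426 - 481)(283.5) = 133953.75; PS = ½(481 - 410.125)(283.5) = 10046.53125. Total surplus = 144000.28125.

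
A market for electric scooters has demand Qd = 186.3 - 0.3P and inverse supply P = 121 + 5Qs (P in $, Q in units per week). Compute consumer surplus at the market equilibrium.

Rewriting in direct form: Qs = -24.2 + 0.2P.
At equilibrium Qd = Qs, so 186.3 - 0.3P = -24.2 + 0.2P; collecting terms, 210.5 = 0.5P and P* = 421.
Substitute back: Q* = 186.3 - 0.3(421) = 60.
Demand choke price (Qd = 0): P = 186.3/0.3 = 621. Consumer surplus = ½ × (621 - 421) × 60 = 6000.

Consumer surplus = 6000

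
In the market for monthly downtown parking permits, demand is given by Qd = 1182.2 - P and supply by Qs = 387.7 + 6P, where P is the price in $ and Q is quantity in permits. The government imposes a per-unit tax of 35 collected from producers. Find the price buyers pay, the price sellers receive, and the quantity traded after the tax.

P_b = 143.5, P_s = 108.5, Q = 1038.7

Producers keep P_s = P_b - 35 per unit, so supply in terms of the buyer price is Qs = 177.7 + 6P_b.
Set Qd = Qs: 1182.2 - P_b = 177.7 + 6P_b, so 1004.5 = 7P_b and P_b = 143.5.
So P_s = 108.5 and the quantity traded is Q = 1182.2 - 143.5 = 1038.7.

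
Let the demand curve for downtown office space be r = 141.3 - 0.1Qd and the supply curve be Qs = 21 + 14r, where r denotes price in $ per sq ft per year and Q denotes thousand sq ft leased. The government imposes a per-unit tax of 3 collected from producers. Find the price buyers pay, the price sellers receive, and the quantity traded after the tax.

Inverting to quantity form: Qd = 1413 - 10r.
With a tax of 3 on producers, they supply based on the net price r_s = r_b - 3, so Qs = -21 + 14r_b.
Market clearing requires 1413 - 10r_b = -21 + 14r_b; hence 1434 = 24r_b and r_b = 59.75.
Then r_s = 59.75 - 3 = 56.75 and Q = 1413 - 10(59.75) = 815.5.

r_b = 59.75, r_s = 56.75, Q = 815.5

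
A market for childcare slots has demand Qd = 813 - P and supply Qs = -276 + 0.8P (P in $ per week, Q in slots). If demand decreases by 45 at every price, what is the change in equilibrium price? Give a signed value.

ΔP = -25

The market clears where 813 - P = -276 + 0.8P. Rearranging, 1.8P = 1089, hence P* = 605.
Plugging P* into demand: Q* = 813 - 605 = 208.
After the shift, demand is Qd = 768 - P.
The new intersection has 1044 = 1.8P, i.e. P = 580, Q = 188.
ΔP = 580 - 605 = -25.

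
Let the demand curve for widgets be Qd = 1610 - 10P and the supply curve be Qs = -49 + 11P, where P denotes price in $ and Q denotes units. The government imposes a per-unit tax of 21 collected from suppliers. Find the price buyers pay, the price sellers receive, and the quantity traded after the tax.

The tax drives a wedge P_b - P_s = 21. Substituting P_s = P_b - 21 into supply: Qs = -280 + 11P_b.
Equate demand and the shifted supply: 1610 - 10P_b = -280 + 11P_b, giving 21P_b = 1890, so P_b = 90.
So P_s = 69 and the quantity traded is Q = 1610 - 10(90) = 710.

P_b = 90, P_s = 69, Q = 710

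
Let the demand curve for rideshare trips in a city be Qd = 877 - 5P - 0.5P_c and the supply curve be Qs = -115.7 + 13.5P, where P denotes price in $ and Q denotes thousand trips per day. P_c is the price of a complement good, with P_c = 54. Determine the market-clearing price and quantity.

With P_c = 54, demand is Qd = 850 - 5P.
Equating demand and supply, 850 - 5P = -115.7 + 13.5P gives 18.5P = 965.7, so P* = 52.2.
From the demand curve, Q* = 850 - 5(52.2) = 589.

P* = 52.2, Q* = 589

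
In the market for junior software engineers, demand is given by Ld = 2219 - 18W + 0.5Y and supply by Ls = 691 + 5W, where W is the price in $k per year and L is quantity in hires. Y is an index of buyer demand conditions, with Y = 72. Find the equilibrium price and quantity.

With Y = 72, demand is Ld = 2255 - 18W.
The market clears where 2255 - 18W = 691 + 5W. Rearranging, 23W = 1564, hence W* = 68.
Substitute back: L* = 2255 - 18(68) = 1031.

W* = 68, L* = 1031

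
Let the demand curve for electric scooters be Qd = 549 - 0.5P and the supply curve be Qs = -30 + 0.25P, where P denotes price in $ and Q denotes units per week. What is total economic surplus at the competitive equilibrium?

Set Qd = Qs: 549 - 0.5P = -30 + 0.25P, so 579 = 0.75P and P* = 772.
Then Q* = 549 - 0.5(772) = 163.
Demand choke price = 1098; supply choke price = 120. CS = ½(1098 - 772)(163) = 26569; PS = ½(772 - 120)(163) = 53138. Total surplus = 79707.

Total surplus = 79707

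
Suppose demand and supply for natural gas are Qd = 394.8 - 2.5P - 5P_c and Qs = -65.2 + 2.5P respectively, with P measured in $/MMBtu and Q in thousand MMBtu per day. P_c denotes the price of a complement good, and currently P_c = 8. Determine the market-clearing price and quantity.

P* = 84, Q* = 144.8

With P_c = 8, demand is Qd = 354.8 - 2.5P.
At equilibrium Qd = Qs, so 354.8 - 2.5P = -65.2 + 2.5P; collecting terms, 420 = 5P and P* = 84.
Substitute back: Q* = 354.8 - 2.5(84) = 144.8.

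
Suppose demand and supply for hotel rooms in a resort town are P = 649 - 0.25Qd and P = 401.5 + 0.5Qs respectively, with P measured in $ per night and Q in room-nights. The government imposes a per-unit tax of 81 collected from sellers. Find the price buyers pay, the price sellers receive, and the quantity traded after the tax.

Rewriting in direct form: Qd = 2596 - 4P and Qs = -803 + 2P.
The tax drives a wedge P_b - P_s = 81. Substituting P_s = P_b - 81 into supply: Qs = -965 + 2P_b.
Set Qd = Qs: 2596 - 4P_b = -965 + 2P_b, so 3561 = 6P_b and P_b = 593.5.
Then P_s = 593.5 - 81 = 512.5 and Q = 2596 - 4(593.5) = 222.

P_b = 593.5, P_s = 512.5, Q = 222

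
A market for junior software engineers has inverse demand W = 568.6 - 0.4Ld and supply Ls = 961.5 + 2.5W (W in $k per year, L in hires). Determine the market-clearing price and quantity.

Solving each curve for L: Ld = 1421.5 - 2.5W.
The market clears where 1421.5 - 2.5W = 961.5 + 2.5W. Rearranging, 5W = 460, hence W* = 92.
From the demand curve, L* = 1421.5 - 2.5(92) = 1191.5.

W* = 92, L* = 1191.5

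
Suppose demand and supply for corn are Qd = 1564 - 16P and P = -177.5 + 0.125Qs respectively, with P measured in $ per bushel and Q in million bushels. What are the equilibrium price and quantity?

In direct form, Qs = 1420 + 8P.
The market clears where 1564 - 16P = 1420 + 8P. Rearranging, 24P = 144, hence P* = 6.
Substitute back: Q* = 1564 - 16(6) = 1468.

P* = 6, Q* = 1468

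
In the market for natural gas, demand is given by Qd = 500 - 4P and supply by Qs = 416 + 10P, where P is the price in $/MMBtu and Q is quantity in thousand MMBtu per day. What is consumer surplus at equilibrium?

Consumer surplus = 28322

At equilibrium Qd = Qs, so 500 - 4P = 416 + 10P; collecting terms, 84 = 14P and P* = 6.
Plugging P* into demand: Q* = 500 - 4(6) = 476.
Demand choke price (Qd = 0): P = 500/4 = 125. Consumer surplus = ½ × (125 - 6) × 476 = 28322.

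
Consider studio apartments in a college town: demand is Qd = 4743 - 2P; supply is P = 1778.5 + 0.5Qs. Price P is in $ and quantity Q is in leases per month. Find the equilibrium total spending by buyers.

Total spending by buyers = 1230475

In direct form, Qs = -3557 + 2P.
At equilibrium Qd = Qs, so 4743 - 2P = -3557 + 2P; collecting terms, 8300 = 4P and P* = 2075.
Substitute back: Q* = 4743 - 2(2075) = 593.
Total spending by buyers = P* × Q* = 2075 × 593 = 1230475.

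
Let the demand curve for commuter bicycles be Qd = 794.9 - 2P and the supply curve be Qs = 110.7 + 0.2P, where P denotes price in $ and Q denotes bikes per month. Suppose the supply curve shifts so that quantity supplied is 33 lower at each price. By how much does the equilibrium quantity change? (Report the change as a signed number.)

ΔQ = -30

The market clears where 794.9 - 2P = 110.7 + 0.2P. Rearranging, 2.2P = 684.2, hence P* = 311.
Plugging P* into demand: Q* = 794.9 - 2(311) = 172.9.
After the shift, supply is Qs = 77.7 + 0.2P.
The new intersection has 717.2 = 2.2P, i.e. P = 326, Q = 142.9.
ΔQ = 142.9 - 172.9 = -30.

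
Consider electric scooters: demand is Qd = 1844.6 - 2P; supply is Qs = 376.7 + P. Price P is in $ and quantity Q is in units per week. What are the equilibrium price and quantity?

The market clears where 1844.6 - 2P = 376.7 + P. Rearranging, 3P = 1467.9, hence P* = 489.3.
Then Q* = 1844.6 - 2(489.3) = 866.

P* = 489.3, Q* = 866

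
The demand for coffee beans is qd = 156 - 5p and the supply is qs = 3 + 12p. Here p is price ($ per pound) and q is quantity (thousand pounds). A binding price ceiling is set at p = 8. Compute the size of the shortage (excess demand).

Evaluating both curves at the ceiling price 8 gives qd = 116, qs = 99.
Shortage = qd - qs = 116 - 99 = 17.

Shortage = 17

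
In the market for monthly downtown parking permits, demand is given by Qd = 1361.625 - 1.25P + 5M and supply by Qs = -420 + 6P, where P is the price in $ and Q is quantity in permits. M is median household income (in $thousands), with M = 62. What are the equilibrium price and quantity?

With M = 62, demand is Qd = 1671.625 - 1.25P.
Set Qd = Qs: 1671.625 - 1.25P = -420 + 6P, so 2091.625 = 7.25P and P* = 288.5.
Then Q* = 1671.625 - 1.25(288.5) = 1311.

P* = 288.5, Q* = 1311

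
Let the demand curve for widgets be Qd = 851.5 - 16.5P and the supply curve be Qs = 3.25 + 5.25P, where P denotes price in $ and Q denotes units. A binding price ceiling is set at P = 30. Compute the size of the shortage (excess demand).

Shortage = 195.75

At P = 30: Qd = 356.5 and Qs = 160.75.
Shortage = Qd - Qs = 356.5 - 160.75 = 195.75.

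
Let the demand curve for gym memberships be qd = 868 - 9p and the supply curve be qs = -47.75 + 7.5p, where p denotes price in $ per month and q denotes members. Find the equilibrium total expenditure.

Total expenditure = 20451.75

Equating demand and supply, 868 - 9p = -47.75 + 7.5p gives 16.5p = 915.75, so p* = 55.5.
Then q* = 868 - 9(55.5) = 368.5.
Total expenditure = p* × q* = 55.5 × 368.5 = 20451.75.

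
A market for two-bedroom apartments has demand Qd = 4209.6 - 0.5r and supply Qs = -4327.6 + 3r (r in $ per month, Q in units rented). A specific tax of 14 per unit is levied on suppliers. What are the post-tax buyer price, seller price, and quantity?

r_b = 2451.2, r_s = 2437.2, Q = 2984

The tax drives a wedge r_b - r_s = 14. Substituting r_s = r_b - 14 into supply: Qs = -4369.6 + 3r_b.
Equate demand and the shifted supply: 4209.6 - 0.5r_b = -4369.6 + 3r_b, giving 3.5r_b = 8579.2, so r_b = 2451.2.
Then r_s = 2451.2 - 14 = 2437.2 and Q = 4209.6 - 0.5(2451.2) = 2984.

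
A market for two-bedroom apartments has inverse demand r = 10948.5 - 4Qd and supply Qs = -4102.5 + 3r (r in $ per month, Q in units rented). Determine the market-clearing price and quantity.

r* = 2104.5, Q* = 2211

Inverting to quantity form: Qd = 2737.125 - 0.25r.
Equating demand and supply, 2737.125 - 0.25r = -4102.5 + 3r gives 3.25r = 6839.625, so r* = 2104.5.
Substitute back: Q* = 2737.125 - 0.25(2104.5) = 2211.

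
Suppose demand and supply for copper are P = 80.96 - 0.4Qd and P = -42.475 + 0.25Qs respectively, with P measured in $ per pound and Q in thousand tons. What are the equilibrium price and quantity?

P* = 5, Q* = 189.9

Inverting to quantity form: Qd = 202.4 - 2.5P and Qs = 169.9 + 4P.
At equilibrium Qd = Qs, so 202.4 - 2.5P = 169.9 + 4P; collecting terms, 32.5 = 6.5P and P* = 5.
Then Q* = 202.4 - 2.5(5) = 189.9.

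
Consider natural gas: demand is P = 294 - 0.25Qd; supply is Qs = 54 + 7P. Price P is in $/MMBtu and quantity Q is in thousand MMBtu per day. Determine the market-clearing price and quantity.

Rewriting in direct form: Qd = 1176 - 4P.
At equilibrium Qd = Qs, so 1176 - 4P = 54 + 7P; collecting terms, 1122 = 11P and P* = 102.
Then Q* = 1176 - 4(102) = 768.

P* = 102, Q* = 768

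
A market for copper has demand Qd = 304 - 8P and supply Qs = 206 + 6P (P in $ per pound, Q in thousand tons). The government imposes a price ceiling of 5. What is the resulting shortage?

Shortage = 28

At P = 5: Qd = 264 and Qs = 236.
Shortage = Qd - Qs = 264 - 236 = 28.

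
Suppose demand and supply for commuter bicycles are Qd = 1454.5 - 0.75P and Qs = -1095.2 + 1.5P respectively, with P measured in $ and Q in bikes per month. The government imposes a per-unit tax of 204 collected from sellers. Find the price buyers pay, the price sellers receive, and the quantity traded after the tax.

P_b = 1269.2, P_s = 1065.2, Q = 502.6

With a tax of 204 on sellers, they supply based on the net price P_s = P_b - 204, so Qs = -1401.2 + 1.5P_b.
Market clearing requires 1454.5 - 0.75P_b = -1401.2 + 1.5P_b; hence 2855.7 = 2.25P_b and P_b = 1269.2.
So P_s = 1065.2 and the quantity traded is Q = 1454.5 - 0.75(1269.2) = 502.6.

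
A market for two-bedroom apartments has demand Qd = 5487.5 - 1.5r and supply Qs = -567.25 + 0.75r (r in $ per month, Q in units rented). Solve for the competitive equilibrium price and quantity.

r* = 2691, Q* = 1451

Set Qd = Qs: 5487.5 - 1.5r = -567.25 + 0.75r, so 6054.75 = 2.25r and r* = 2691.
From the demand curve, Q* = 5487.5 - 1.5(2691) = 1451.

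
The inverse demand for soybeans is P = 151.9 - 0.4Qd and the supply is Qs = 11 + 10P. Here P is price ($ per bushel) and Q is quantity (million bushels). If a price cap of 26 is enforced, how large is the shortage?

Solving each curve for Q: Qd = 379.75 - 2.5P.
Evaluating both curves at the ceiling price 26 gives Qd = 314.75, Qs = 271.
Shortage = Qd - Qs = 314.75 - 271 = 43.75.

Shortage = 43.75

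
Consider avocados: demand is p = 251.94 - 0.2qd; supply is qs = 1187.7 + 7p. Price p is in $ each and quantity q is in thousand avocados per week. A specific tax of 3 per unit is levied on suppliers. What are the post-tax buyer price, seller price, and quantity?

p_b = 7.75, p_s = 4.75, q = 1220.95

Inverting to quantity form: qd = 1259.7 - 5p.
The tax drives a wedge p_b - p_s = 3. Substituting p_s = p_b - 3 into supply: qs = 1166.7 + 7p_b.
Market clearing requires 1259.7 - 5p_b = 1166.7 + 7p_b; hence 93 = 12p_b and p_b = 7.75.
Then p_s = 7.75 - 3 = 4.75 and q = 1259.7 - 5(7.75) = 1220.95.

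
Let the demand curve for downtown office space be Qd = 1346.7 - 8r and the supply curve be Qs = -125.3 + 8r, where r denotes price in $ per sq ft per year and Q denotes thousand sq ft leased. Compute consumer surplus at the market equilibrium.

Consumer surplus = 23309.655625

The market clears where 1346.7 - 8r = -125.3 + 8r. Rearranging, 16r = 1472, hence r* = 92.
Substitute back: Q* = 1346.7 - 8(92) = 610.7.
Demand choke price (Qd = 0): r = 1346.7/8 = 168.3375. Consumer surplus = ½ × (168.3375 - 92) × 610.7 = 23309.655625.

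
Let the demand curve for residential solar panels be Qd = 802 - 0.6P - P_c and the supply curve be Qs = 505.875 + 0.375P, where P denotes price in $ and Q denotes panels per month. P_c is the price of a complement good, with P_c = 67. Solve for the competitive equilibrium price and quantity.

With P_c = 67, demand is Qd = 735 - 0.6P.
At equilibrium Qd = Qs, so 735 - 0.6P = 505.875 + 0.375P; collecting terms, 229.125 = 0.975P and P* = 235.
Then Q* = 735 - 0.6(235) = 594.

P* = 235, Q* = 594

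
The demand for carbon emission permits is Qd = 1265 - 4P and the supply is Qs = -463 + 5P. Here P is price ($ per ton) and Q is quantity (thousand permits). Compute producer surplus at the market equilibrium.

At equilibrium Qd = Qs, so 1265 - 4P = -463 + 5P; collecting terms, 1728 = 9P and P* = 192.
Plugging P* into demand: Q* = 1265 - 4(192) = 497.
Supply choke price (Qs = 0): P = 92.6. Producer surplus = ½ × (192 - 92.6) × 497 = 24700.9.

Producer surplus = 24700.9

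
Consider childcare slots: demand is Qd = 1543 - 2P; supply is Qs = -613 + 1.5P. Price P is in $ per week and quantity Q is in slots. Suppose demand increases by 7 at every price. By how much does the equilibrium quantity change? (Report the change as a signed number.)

ΔQ = 3

Equating demand and supply, 1543 - 2P = -613 + 1.5P gives 3.5P = 2156, so P* = 616.
From the demand curve, Q* = 1543 - 2(616) = 311.
After the shift, demand is Qd = 1550 - 2P.
The new intersection has 2163 = 3.5P, i.e. P = 618, Q = 314.
ΔQ = 314 - 311 = 3.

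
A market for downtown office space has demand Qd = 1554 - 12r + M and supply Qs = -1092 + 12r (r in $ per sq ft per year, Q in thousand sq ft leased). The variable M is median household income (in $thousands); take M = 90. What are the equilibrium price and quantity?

With M = 90, demand is Qd = 1644 - 12r.
The market clears where 1644 - 12r = -1092 + 12r. Rearranging, 24r = 2736, hence r* = 114.
Substitute back: Q* = 1644 - 12(114) = 276.

r* = 114, Q* = 276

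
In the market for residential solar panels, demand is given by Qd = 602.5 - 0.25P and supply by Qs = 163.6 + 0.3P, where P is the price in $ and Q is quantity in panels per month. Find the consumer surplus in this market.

Equating demand and supply, 602.5 - 0.25P = 163.6 + 0.3P gives 0.55P = 438.9, so P* = 798.
From the demand curve, Q* = 602.5 - 0.25(798) = 403.
Demand choke price (Qd = 0): P = 602.5/0.25 = 2410. Consumer surplus = ½ × (2410 - 798) × 403 = 324818.

Consumer surplus = 324818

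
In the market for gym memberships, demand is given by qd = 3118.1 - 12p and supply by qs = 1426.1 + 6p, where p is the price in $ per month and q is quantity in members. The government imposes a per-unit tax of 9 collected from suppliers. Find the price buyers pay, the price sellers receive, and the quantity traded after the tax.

Suppliers keep p_s = p_b - 9 per unit, so supply in terms of the buyer price is qs = 1372.1 + 6p_b.
Set qd = qs: 3118.1 - 12p_b = 1372.1 + 6p_b, so 1746 = 18p_b and p_b = 97.
Then p_s = 97 - 9 = 88 and q = 3118.1 - 12(97) = 1954.1.

p_b = 97, p_s = 88, q = 1954.1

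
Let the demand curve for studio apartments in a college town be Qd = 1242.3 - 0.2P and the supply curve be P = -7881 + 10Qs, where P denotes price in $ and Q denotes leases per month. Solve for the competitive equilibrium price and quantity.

Solving each curve for Q: Qs = 788.1 + 0.1P.
Set Qd = Qs: 1242.3 - 0.2P = 788.1 + 0.1P, so 454.2 = 0.3P and P* = 1514.
Plugging P* into demand: Q* = 1242.3 - 0.2(1514) = 939.5.

P* = 1514, Q* = 939.5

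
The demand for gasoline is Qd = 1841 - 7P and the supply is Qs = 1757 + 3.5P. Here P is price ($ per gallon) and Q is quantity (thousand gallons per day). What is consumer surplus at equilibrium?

Consumer surplus = 227587.5

Set Qd = Qs: 1841 - 7P = 1757 + 3.5P, so 84 = 10.5P and P* = 8.
Substitute back: Q* = 1841 - 7(8) = 1785.
Demand choke price (Qd = 0): P = 1841/7 = 263. Consumer surplus = ½ × (263 - 8) × 1785 = 227587.5.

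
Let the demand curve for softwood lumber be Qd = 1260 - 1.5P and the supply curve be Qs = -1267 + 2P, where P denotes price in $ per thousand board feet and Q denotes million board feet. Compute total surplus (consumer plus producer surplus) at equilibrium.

Set Qd = Qs: 1260 - 1.5P = -1267 + 2P, so 2527 = 3.5P and P* = 722.
From the demand curve, Q* = 1260 - 1.5(722) = 177.
Demand choke price = 840; supply choke price = 633.5. CS = ½(840 - 722)(177) = 10443; PS = ½(722 - 633.5)(177) = 7832.25. Total surplus = 18275.25.

Total surplus = 18275.25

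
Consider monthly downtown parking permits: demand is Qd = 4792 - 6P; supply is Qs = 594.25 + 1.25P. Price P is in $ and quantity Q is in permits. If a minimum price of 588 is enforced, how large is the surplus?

Surplus = 65.25

At P = 588: Qd = 1264 and Qs = 1329.25.
Surplus = Qs - Qd = 1329.25 - 1264 = 65.25.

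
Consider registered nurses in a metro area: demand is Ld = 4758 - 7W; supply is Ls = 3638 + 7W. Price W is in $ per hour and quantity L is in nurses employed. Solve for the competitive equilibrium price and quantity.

At equilibrium Ld = Ls, so 4758 - 7W = 3638 + 7W; collecting terms, 1120 = 14W and W* = 80.
Plugging W* into demand: L* = 4758 - 7(80) = 4198.

W* = 80, L* = 4198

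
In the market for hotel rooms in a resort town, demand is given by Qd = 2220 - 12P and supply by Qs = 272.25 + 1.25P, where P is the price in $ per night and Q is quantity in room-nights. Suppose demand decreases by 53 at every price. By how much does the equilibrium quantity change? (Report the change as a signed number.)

Set Qd = Qs: 2220 - 12P = 272.25 + 1.25P, so 1947.75 = 13.25P and P* = 147.
Plugging P* into demand: Q* = 2220 - 12(147) = 456.
After the shift, demand is Qd = 2167 - 12P.
New equilibrium: 1894.75 = 13.25P, so P = 143 and Q = 451.
ΔQ = 451 - 456 = -5.

ΔQ = -5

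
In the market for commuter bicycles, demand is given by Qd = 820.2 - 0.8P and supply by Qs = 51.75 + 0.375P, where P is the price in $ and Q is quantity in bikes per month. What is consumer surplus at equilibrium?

Consumer surplus = 55130.625

The market clears where 820.2 - 0.8P = 51.75 + 0.375P. Rearranging, 1.175P = 768.45, hence P* = 654.
Then Q* = 820.2 - 0.8(654) = 297.
Demand choke price (Qd = 0): P = 820.2/0.8 = 1025.25. Consumer surplus = ½ × (1025.25 - 654) × 297 = 55130.625.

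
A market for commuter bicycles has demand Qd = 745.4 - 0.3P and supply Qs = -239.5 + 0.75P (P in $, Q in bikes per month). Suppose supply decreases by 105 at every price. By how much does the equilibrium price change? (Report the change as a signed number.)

At equilibrium Qd = Qs, so 745.4 - 0.3P = -239.5 + 0.75P; collecting terms, 984.9 = 1.05P and P* = 938.
From the demand curve, Q* = 745.4 - 0.3(938) = 464.
After the shift, supply is Qs = -344.5 + 0.75P.
Re-solving, 1.05P = 1089.9 gives P = 1038 and Q = 434.
ΔP = 1038 - 938 = 100.

ΔP = 100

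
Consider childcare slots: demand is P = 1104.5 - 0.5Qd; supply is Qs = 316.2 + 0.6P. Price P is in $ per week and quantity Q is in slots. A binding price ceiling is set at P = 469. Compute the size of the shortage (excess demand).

Shortage = 673.4

Inverting to quantity form: Qd = 2209 - 2P.
At P = 469: Qd = 1271 and Qs = 597.6.
Shortage = Qd - Qs = 1271 - 597.6 = 673.4.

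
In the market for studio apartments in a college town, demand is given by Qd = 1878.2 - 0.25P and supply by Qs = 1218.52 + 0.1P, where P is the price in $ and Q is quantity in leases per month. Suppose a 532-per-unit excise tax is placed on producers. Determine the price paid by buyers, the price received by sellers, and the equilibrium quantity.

P_b = 2036.8, P_s = 1504.8, Q = 1369

The tax drives a wedge P_b - P_s = 532. Substituting P_s = P_b - 532 into supply: Qs = 1165.32 + 0.1P_b.
Equate demand and the shifted supply: 1878.2 - 0.25P_b = 1165.32 + 0.1P_b, giving 0.35P_b = 712.88, so P_b = 2036.8.
Then P_s = 2036.8 - 532 = 1504.8 and Q = 1878.2 - 0.25(2036.8) = 1369.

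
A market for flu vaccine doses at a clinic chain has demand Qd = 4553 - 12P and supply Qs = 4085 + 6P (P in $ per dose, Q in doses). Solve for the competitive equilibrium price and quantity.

Equating demand and supply, 4553 - 12P = 4085 + 6P gives 18P = 468, so P* = 26.
From the demand curve, Q* = 4553 - 12(26) = 4241.

P* = 26, Q* = 4241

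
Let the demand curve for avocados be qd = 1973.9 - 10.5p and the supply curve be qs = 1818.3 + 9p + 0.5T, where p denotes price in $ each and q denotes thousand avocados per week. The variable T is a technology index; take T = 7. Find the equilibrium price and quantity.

p* = 7.8, q* = 1892

With T = 7, supply is qs = 1821.8 + 9p.
Set qd = qs: 1973.9 - 10.5p = 1821.8 + 9p, so 152.1 = 19.5p and p* = 7.8.
Then q* = 1973.9 - 10.5(7.8) = 1892.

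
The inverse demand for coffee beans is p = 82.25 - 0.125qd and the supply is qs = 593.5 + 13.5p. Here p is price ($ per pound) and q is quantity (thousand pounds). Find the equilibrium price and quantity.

p* = 3, q* = 634

Inverting to quantity form: qd = 658 - 8p.
At equilibrium qd = qs, so 658 - 8p = 593.5 + 13.5p; collecting terms, 64.5 = 21.5p and p* = 3.
From the demand curve, q* = 658 - 8(3) = 634.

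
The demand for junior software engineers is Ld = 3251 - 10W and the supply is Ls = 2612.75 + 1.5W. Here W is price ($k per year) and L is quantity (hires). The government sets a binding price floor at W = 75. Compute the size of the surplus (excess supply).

Surplus = 224.25

Evaluating both curves at the floor price 75 gives Ld = 2501, Ls = 2725.25.
Surplus = Ls - Ld = 2725.25 - 2501 = 224.25.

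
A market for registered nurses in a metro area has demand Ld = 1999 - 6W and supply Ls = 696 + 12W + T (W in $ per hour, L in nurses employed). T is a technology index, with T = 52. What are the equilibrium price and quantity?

With T = 52, supply is Ls = 748 + 12W.
At equilibrium Ld = Ls, so 1999 - 6W = 748 + 12W; collecting terms, 1251 = 18W and W* = 69.5.
Plugging W* into demand: L* = 1999 - 6(69.5) = 1582.

W* = 69.5, L* = 1582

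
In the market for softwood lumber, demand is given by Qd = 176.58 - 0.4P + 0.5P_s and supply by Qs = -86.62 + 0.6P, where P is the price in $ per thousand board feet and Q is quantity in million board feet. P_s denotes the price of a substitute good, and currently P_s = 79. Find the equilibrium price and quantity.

P* = 302.7, Q* = 95

With P_s = 79, demand is Qd = 216.08 - 0.4P.
The market clears where 216.08 - 0.4P = -86.62 + 0.6P. Rearranging, P = 302.7, hence P* = 302.7.
Plugging P* into demand: Q* = 216.08 - 0.4(302.7) = 95.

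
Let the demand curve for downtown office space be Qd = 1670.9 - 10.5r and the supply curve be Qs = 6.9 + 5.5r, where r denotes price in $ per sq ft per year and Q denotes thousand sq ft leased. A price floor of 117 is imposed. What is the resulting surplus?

Surplus = 208

With r fixed at 117, quantity demanded is 442.4 and quantity supplied is 650.4.
Surplus = Qs - Qd = 650.4 - 442.4 = 208.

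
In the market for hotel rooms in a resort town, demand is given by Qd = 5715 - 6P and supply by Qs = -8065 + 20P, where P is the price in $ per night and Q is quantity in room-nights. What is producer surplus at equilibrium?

Set Qd = Qs: 5715 - 6P = -8065 + 20P, so 13780 = 26P and P* = 530.
Substitute back: Q* = 5715 - 6(530) = 2535.
Supply choke price (Qs = 0): P = 403.25. Producer surplus = ½ × (530 - 403.25) × 2535 = 160655.625.

Producer surplus = 160655.625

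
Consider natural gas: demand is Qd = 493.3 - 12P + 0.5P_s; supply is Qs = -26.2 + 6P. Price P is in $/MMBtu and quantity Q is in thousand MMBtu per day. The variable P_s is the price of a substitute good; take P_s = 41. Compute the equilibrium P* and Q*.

P* = 30, Q* = 153.8

With P_s = 41, demand is Qd = 513.8 - 12P.
At equilibrium Qd = Qs, so 513.8 - 12P = -26.2 + 6P; collecting terms, 540 = 18P and P* = 30.
Then Q* = 513.8 - 12(30) = 153.8.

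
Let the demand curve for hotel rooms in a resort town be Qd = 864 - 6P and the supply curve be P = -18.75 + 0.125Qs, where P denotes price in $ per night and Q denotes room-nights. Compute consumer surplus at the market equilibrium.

Inverting to quantity form: Qs = 150 + 8P.
At equilibrium Qd = Qs, so 864 - 6P = 150 + 8P; collecting terms, 714 = 14P and P* = 51.
From the demand curve, Q* = 864 - 6(51) = 558.
Demand choke price (Qd = 0): P = 864/6 = 144. Consumer surplus = ½ × (144 - 51) × 558 = 25947.

Consumer surplus = 25947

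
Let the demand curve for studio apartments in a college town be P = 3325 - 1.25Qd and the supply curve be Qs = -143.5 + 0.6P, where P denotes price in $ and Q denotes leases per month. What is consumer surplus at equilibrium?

Consumer surplus = 699602.5

Solving each curve for Q: Qd = 2660 - 0.8P.
Set Qd = Qs: 2660 - 0.8P = -143.5 + 0.6P, so 2803.5 = 1.4P and P* = 2002.5.
From the demand curve, Q* = 2660 - 0.8(2002.5) = 1058.
Demand choke price (Qd = 0): P = 2660/0.8 = 3325. Consumer surplus = ½ × (3325 - 2002.5) × 1058 = 699602.5.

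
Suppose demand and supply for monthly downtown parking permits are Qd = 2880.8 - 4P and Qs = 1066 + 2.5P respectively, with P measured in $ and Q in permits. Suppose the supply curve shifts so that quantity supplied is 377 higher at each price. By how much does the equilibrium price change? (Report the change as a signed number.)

ΔP = -58

The market clears where 2880.8 - 4P = 1066 + 2.5P. Rearranging, 6.5P = 1814.8, hence P* = 279.2.
Substitute back: Q* = 2880.8 - 4(279.2) = 1764.
After the shift, supply is Qs = 1443 + 2.5P.
The new intersection has 1437.8 = 6.5P, i.e. P = 221.2, Q = 1996.
ΔP = 221.2 - 279.2 = -58.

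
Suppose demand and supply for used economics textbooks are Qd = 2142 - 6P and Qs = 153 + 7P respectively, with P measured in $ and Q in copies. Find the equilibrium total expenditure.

Equating demand and supply, 2142 - 6P = 153 + 7P gives 13P = 1989, so P* = 153.
From the demand curve, Q* = 2142 - 6(153) = 1224.
Total expenditure = P* × Q* = 153 × 1224 = 187272.

Total expenditure = 187272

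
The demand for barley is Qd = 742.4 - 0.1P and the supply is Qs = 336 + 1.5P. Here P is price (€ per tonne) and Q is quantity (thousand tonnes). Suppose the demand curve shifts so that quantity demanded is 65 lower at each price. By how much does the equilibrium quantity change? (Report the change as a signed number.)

At equilibrium Qd = Qs, so 742.4 - 0.1P = 336 + 1.5P; collecting terms, 406.4 = 1.6P and P* = 254.
From the demand curve, Q* = 742.4 - 0.1(254) = 717.
After the shift, demand is Qd = 677.4 - 0.1P.
Re-solving, 1.6P = 341.4 gives P = 213.375 and Q = 656.0625.
ΔQ = 656.0625 - 717 = -60.9375.

ΔQ = -60.9375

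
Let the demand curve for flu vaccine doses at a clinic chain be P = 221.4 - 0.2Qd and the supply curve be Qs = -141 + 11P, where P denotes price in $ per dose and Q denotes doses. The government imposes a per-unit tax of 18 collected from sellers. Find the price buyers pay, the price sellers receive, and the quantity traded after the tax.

In direct form, Qd = 1107 - 5P.
The tax drives a wedge P_b - P_s = 18. Substituting P_s = P_b - 18 into supply: Qs = -339 + 11P_b.
Market clearing requires 1107 - 5P_b = -339 + 11P_b; hence 1446 = 16P_b and P_b = 90.375.
Then P_s = 90.375 - 18 = 72.375 and Q = 1107 - 5(90.375) = 655.125.

P_b = 90.375, P_s = 72.375, Q = 655.125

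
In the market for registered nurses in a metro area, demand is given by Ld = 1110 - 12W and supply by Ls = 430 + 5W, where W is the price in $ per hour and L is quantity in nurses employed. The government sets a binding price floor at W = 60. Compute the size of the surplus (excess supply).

Surplus = 340

Evaluating both curves at the floor price 60 gives Ld = 390, Ls = 730.
Surplus = Ls - Ld = 730 - 390 = 340.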